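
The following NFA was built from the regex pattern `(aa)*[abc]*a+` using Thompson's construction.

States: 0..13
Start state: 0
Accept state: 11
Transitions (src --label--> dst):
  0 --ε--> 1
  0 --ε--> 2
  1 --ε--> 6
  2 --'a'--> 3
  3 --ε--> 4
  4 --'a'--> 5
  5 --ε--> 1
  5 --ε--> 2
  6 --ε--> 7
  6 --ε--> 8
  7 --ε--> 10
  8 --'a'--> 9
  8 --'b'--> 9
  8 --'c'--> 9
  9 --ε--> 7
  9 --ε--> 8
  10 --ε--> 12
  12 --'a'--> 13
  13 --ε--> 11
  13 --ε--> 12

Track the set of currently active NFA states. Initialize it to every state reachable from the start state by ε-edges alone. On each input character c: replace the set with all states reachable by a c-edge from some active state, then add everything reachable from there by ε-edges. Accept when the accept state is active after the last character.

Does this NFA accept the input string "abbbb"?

Answer: REJECT

Derivation:
S₀ = ε-closure({0}) = {0,1,2,6,7,8,10,12}
'a' @ 1: {3,4,7,8,9,10,11,12,13}  [accepting]
'b' @ 2: {7,8,9,10,12}
'b' @ 3: {7,8,9,10,12}
'b' @ 4: {7,8,9,10,12}
'b' @ 5: {7,8,9,10,12}
end set {7,8,9,10,12} — state 11 not in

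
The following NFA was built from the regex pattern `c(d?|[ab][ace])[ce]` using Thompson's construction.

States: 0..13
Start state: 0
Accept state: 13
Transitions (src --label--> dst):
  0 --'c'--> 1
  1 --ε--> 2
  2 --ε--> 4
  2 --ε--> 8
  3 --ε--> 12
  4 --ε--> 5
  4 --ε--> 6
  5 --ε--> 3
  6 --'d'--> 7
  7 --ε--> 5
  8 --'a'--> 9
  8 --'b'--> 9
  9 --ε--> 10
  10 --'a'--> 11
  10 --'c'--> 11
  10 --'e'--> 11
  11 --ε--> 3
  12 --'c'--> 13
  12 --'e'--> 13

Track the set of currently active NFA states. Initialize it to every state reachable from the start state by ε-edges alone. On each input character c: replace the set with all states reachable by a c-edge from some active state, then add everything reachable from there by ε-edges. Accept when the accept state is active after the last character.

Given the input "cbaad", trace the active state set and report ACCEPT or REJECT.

start: ε-closure({0}) = {0}
'c' @ 1: {1,2,3,4,5,6,8,12}
'b' @ 2: {9,10}
'a' @ 3: {3,11,12}
'a' @ 4: {}  — state set empty
rest 'd' ignored (set empty)
final: {}; accept 13 not in set

Answer: REJECT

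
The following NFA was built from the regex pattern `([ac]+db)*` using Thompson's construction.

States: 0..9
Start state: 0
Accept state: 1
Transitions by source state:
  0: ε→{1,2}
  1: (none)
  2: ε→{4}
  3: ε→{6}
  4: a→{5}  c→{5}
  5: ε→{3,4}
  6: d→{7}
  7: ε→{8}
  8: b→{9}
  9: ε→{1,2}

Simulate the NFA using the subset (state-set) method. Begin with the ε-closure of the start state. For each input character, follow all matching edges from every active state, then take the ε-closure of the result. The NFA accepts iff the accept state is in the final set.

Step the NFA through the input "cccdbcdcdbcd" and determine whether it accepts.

Answer: REJECT

Derivation:
S₀ = ε-closure({0}) = {0,1,2,4}
'c' @ 1: {3,4,5,6}
'c' @ 2: {3,4,5,6}
'c' @ 3: {3,4,5,6}
'd' @ 4: {7,8}
'b' @ 5: {1,2,4,9}  (accept∈set)
'c' @ 6: {3,4,5,6}
'd' @ 7: {7,8}
'c' @ 8: {}  — state set empty
rest 'dbcd' ignored (set empty)
final: {}; accept 1 not in set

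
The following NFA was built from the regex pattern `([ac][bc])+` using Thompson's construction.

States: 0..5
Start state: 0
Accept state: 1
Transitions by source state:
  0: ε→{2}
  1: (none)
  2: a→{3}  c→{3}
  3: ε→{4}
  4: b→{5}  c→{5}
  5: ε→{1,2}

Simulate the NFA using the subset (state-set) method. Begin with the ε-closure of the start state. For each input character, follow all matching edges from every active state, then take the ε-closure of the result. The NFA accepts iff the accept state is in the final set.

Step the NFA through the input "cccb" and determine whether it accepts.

S₀ = ε-closure({0}) = {0,2}
'c' @ 1: {3,4}
'c' @ 2: {1,2,5}  [accepting]
'c' @ 3: {3,4}
'b' @ 4: {1,2,5}  [accepting]
end set {1,2,5} — state 1 in

Answer: ACCEPT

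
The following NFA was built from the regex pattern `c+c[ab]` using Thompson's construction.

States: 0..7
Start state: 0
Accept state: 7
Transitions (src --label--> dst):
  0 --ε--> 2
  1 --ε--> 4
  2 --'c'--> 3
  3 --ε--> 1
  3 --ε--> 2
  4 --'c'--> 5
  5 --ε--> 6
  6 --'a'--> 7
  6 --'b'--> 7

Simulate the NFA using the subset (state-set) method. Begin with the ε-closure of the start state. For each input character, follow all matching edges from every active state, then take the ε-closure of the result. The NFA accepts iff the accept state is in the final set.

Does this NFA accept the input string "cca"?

Answer: ACCEPT

Steps:
start: ε-closure({0}) = {0,2}
'c' @ 1: {1,2,3,4}
'c' @ 2: {1,2,3,4,5,6}
'a' @ 3: {7}  [accepting]
after full input: {7}  (accept=7 in)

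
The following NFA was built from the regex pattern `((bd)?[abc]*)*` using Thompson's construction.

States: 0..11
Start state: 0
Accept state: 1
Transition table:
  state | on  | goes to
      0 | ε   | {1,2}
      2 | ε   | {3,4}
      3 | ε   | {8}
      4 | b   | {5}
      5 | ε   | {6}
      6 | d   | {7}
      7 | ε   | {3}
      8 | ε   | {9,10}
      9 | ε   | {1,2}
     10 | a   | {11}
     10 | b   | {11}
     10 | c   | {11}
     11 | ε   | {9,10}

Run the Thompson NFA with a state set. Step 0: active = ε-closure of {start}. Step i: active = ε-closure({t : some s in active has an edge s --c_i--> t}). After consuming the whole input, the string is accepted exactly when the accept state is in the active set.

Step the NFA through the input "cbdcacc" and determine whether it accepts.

Answer: ACCEPT

Trace:
S₀ = ε-closure({0}) = {0,1,2,3,4,8,9,10}
'c' @ 1: {1,2,3,4,8,9,10,11}  ✓accept
'b' @ 2: {1,2,3,4,5,6,8,9,10,11}  ✓accept
'd' @ 3: {1,2,3,4,7,8,9,10}  ✓accept
'c' @ 4: {1,2,3,4,8,9,10,11}  ✓accept
'a' @ 5: {1,2,3,4,8,9,10,11}  ✓accept
'c' @ 6: {1,2,3,4,8,9,10,11}  ✓accept
'c' @ 7: {1,2,3,4,8,9,10,11}  ✓accept
final: {1,2,3,4,8,9,10,11}; accept 1 in set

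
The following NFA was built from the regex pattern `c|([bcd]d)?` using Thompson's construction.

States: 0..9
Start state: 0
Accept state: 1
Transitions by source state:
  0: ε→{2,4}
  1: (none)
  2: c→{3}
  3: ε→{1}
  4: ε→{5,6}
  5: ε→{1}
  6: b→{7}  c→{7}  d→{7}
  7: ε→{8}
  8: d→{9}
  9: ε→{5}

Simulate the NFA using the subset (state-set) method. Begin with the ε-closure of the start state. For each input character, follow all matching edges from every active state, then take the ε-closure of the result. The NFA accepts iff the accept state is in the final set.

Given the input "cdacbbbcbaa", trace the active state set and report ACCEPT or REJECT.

Answer: REJECT

Steps:
S₀ = ε-closure({0}) = {0,1,2,4,5,6}
'c' @ 1: {1,3,7,8}  ✓accept
'd' @ 2: {1,5,9}  ✓accept
'a' @ 3: {}  — dead — no transitions
rest 'cbbbcbaa' ignored (set empty)
end set {} — state 1 not in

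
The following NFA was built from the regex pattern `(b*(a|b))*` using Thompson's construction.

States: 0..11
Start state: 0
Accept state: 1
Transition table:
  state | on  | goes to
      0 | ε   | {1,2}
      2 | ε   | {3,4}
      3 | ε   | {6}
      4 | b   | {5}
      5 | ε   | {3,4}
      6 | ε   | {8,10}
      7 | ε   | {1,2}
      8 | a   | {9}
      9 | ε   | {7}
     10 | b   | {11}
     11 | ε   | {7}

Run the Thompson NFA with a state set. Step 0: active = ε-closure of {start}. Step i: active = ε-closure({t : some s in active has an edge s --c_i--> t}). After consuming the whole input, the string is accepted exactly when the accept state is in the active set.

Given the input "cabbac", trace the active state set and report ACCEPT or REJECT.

Answer: REJECT

Trace:
S₀ = ε-closure({0}) = {0,1,2,3,4,6,8,10}
'c' @ 1: {}  — dead — no transitions
rest 'abbac' ignored (set empty)
final: {}; accept 1 not in set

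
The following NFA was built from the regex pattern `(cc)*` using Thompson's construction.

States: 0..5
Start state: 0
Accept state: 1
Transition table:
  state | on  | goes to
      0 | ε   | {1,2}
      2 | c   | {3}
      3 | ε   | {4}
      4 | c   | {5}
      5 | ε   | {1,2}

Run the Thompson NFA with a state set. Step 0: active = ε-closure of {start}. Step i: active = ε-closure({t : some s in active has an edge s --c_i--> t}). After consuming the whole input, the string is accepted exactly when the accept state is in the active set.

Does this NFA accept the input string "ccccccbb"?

S₀ = ε-closure({0}) = {0,1,2}
'c' @ 1: {3,4}
'c' @ 2: {1,2,5}  (accept∈set)
'c' @ 3: {3,4}
'c' @ 4: {1,2,5}  (accept∈set)
'c' @ 5: {3,4}
'c' @ 6: {1,2,5}  (accept∈set)
'b' @ 7: {}  — no active states
rest 'b' ignored (set empty)
final: {}; accept 1 not in set

Answer: REJECT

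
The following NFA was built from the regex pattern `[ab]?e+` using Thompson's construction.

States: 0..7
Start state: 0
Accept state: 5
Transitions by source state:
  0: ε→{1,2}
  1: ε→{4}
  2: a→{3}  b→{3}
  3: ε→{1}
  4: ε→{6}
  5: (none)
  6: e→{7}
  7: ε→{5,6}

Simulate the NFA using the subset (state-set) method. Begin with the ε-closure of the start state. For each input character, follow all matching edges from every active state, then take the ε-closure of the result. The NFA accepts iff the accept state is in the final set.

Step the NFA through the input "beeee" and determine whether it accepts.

S₀ = ε-closure({0}) = {0,1,2,4,6}
'b' @ 1: {1,3,4,6}
'e' @ 2: {5,6,7}  [accepting]
'e' @ 3: {5,6,7}  [accepting]
'e' @ 4: {5,6,7}  [accepting]
'e' @ 5: {5,6,7}  [accepting]
final: {5,6,7}; accept 5 in set

Answer: ACCEPT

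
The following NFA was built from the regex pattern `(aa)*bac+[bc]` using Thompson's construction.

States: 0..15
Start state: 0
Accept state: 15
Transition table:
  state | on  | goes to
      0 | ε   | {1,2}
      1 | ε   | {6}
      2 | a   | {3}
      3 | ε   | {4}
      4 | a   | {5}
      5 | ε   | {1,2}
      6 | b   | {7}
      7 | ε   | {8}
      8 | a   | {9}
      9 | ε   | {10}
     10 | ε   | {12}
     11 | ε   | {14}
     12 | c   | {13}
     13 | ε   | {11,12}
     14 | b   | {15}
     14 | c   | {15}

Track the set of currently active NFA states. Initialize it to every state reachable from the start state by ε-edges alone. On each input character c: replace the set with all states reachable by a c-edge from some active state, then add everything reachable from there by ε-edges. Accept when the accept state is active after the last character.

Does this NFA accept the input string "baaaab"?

S₀ = ε-closure({0}) = {0,1,2,6}
'b' @ 1: {7,8}
'a' @ 2: {9,10,12}
'a' @ 3: {}  — dead — no transitions
rest 'aab' ignored (set empty)
end set {} — state 15 not in

Answer: REJECT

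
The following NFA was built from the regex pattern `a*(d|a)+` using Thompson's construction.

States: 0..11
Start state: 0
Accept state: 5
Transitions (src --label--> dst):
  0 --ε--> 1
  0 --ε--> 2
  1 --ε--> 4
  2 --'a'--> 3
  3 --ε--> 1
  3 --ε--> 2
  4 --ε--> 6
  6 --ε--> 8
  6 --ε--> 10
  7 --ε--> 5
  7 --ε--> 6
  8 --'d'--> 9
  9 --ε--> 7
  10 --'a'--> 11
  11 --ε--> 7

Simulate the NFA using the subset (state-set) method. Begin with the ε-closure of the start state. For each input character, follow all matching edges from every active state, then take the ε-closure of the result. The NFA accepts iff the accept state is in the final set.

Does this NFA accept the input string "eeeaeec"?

S₀ = ε-closure({0}) = {0,1,2,4,6,8,10}
'e' @ 1: {}  — dead — no transitions
rest 'eeaeec' ignored (set empty)
after full input: {}  (accept=5 not in)

Answer: REJECT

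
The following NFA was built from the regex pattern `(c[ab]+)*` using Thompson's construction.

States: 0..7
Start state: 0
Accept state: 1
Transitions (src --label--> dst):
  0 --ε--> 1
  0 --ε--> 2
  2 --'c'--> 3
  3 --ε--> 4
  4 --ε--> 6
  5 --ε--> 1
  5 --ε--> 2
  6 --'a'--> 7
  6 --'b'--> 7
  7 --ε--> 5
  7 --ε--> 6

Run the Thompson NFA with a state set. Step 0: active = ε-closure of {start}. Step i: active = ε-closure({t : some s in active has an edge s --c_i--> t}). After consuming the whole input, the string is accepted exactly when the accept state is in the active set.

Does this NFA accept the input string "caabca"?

S₀ = ε-closure({0}) = {0,1,2}
'c' @ 1: {3,4,6}
'a' @ 2: {1,2,5,6,7}  [accepting]
'a' @ 3: {1,2,5,6,7}  [accepting]
'b' @ 4: {1,2,5,6,7}  [accepting]
'c' @ 5: {3,4,6}
'a' @ 6: {1,2,5,6,7}  [accepting]
end set {1,2,5,6,7} — state 1 in

Answer: ACCEPT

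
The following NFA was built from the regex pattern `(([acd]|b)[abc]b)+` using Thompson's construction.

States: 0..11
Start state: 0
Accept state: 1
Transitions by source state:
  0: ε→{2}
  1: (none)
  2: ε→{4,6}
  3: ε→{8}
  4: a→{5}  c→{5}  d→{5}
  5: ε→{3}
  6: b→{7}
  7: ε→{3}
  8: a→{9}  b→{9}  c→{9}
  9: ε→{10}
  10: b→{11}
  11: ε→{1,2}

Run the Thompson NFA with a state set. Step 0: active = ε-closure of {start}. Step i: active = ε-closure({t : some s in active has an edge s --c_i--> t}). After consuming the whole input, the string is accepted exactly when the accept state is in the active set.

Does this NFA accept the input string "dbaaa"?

start: ε-closure({0}) = {0,2,4,6}
'd' @ 1: {3,5,8}
'b' @ 2: {9,10}
'a' @ 3: {}  — dead — no transitions
rest 'aa' ignored (set empty)
final: {}; accept 1 not in set

Answer: REJECT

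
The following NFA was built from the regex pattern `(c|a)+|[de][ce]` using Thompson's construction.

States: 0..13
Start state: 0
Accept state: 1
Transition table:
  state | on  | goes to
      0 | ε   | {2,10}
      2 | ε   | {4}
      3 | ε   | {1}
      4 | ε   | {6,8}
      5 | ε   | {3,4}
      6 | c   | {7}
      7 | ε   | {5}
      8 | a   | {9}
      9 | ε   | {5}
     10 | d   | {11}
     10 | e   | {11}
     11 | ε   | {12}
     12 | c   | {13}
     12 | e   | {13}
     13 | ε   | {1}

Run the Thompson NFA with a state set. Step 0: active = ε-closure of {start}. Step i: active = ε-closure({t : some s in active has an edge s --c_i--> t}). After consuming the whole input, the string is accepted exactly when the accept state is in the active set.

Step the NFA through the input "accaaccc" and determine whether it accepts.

initial (ε-close {0}): {0,2,4,6,8,10}
'a' @ 1: {1,3,4,5,6,8,9}  ✓accept
'c' @ 2: {1,3,4,5,6,7,8}  ✓accept
'c' @ 3: {1,3,4,5,6,7,8}  ✓accept
'a' @ 4: {1,3,4,5,6,8,9}  ✓accept
'a' @ 5: {1,3,4,5,6,8,9}  ✓accept
'c' @ 6: {1,3,4,5,6,7,8}  ✓accept
'c' @ 7: {1,3,4,5,6,7,8}  ✓accept
'c' @ 8: {1,3,4,5,6,7,8}  ✓accept
final: {1,3,4,5,6,7,8}; accept 1 in set

Answer: ACCEPT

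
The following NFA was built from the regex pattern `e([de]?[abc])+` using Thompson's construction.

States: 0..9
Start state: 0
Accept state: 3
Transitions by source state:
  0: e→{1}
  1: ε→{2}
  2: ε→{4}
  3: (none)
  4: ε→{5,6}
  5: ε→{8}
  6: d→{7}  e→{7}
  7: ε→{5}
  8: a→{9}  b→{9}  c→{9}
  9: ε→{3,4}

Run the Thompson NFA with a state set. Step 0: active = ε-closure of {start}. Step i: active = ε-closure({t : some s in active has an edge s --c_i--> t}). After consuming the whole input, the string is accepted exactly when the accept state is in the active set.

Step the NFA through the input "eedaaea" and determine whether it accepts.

start: ε-closure({0}) = {0}
'e' @ 1: {1,2,4,5,6,8}
'e' @ 2: {5,7,8}
'd' @ 3: {}  — state set empty
rest 'aaea' ignored (set empty)
end set {} — state 3 not in

Answer: REJECT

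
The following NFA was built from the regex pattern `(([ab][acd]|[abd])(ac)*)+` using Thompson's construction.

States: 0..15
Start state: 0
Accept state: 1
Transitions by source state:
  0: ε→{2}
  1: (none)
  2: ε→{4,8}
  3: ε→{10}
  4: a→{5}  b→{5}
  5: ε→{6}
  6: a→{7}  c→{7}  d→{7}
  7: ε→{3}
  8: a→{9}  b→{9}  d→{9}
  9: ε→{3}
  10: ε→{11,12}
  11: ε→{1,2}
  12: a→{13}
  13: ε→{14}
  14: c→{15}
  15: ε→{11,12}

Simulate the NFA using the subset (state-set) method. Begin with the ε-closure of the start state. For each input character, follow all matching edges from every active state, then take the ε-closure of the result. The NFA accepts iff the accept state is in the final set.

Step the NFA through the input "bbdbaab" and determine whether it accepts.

Answer: ACCEPT

Derivation:
initial (ε-close {0}): {0,2,4,8}
'b' @ 1: {1,2,3,4,5,6,8,9,10,11,12}  (accept∈set)
'b' @ 2: {1,2,3,4,5,6,8,9,10,11,12}  (accept∈set)
'd' @ 3: {1,2,3,4,7,8,9,10,11,12}  (accept∈set)
'b' @ 4: {1,2,3,4,5,6,8,9,10,11,12}  (accept∈set)
'a' @ 5: {1,2,3,4,5,6,7,8,9,10,11,12,13,14}  (accept∈set)
'a' @ 6: {1,2,3,4,5,6,7,8,9,10,11,12,13,14}  (accept∈set)
'b' @ 7: {1,2,3,4,5,6,8,9,10,11,12}  (accept∈set)
final: {1,2,3,4,5,6,8,9,10,11,12}; accept 1 in set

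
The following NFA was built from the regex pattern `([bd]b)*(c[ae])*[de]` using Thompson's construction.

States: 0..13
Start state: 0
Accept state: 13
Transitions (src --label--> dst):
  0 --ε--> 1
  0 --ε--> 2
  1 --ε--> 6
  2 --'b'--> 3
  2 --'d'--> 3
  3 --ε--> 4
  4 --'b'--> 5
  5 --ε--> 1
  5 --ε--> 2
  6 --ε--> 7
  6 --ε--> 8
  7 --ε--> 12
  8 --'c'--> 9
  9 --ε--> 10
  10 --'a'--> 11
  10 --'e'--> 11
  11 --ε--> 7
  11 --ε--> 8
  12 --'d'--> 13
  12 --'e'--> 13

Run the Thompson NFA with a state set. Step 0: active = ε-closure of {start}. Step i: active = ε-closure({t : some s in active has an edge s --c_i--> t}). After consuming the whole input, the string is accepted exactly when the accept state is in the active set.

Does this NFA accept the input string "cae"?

initial (ε-close {0}): {0,1,2,6,7,8,12}
'c' @ 1: {9,10}
'a' @ 2: {7,8,11,12}
'e' @ 3: {13}  (accept∈set)
end set {13} — state 13 in

Answer: ACCEPT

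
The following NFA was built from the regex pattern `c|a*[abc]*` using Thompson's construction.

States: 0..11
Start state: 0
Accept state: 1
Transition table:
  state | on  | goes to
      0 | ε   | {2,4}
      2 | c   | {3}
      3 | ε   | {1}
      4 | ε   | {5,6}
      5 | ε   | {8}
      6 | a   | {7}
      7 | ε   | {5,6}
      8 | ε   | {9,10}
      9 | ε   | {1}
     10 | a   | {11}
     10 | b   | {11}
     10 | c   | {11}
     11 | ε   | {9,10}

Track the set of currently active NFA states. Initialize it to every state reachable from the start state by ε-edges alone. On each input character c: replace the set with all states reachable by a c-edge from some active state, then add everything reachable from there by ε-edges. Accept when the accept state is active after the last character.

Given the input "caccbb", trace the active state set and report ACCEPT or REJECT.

Answer: ACCEPT

Steps:
start: ε-closure({0}) = {0,1,2,4,5,6,8,9,10}
'c' @ 1: {1,3,9,10,11}  ✓accept
'a' @ 2: {1,9,10,11}  ✓accept
'c' @ 3: {1,9,10,11}  ✓accept
'c' @ 4: {1,9,10,11}  ✓accept
'b' @ 5: {1,9,10,11}  ✓accept
'b' @ 6: {1,9,10,11}  ✓accept
final: {1,9,10,11}; accept 1 in set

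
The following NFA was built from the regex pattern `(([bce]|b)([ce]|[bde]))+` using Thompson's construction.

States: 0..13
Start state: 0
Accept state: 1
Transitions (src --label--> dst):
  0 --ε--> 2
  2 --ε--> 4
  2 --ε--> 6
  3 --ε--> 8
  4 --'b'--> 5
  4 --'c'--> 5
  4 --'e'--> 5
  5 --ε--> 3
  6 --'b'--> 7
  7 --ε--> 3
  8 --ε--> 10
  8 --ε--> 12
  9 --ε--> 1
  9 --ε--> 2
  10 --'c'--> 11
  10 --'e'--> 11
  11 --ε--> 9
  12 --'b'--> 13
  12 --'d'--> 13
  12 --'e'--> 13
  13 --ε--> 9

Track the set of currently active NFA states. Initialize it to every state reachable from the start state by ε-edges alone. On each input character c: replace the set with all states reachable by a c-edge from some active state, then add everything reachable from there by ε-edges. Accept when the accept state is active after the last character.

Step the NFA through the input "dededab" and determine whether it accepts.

Answer: REJECT

Derivation:
start: ε-closure({0}) = {0,2,4,6}
'd' @ 1: {}  — state set empty
rest 'ededab' ignored (set empty)
end set {} — state 1 not in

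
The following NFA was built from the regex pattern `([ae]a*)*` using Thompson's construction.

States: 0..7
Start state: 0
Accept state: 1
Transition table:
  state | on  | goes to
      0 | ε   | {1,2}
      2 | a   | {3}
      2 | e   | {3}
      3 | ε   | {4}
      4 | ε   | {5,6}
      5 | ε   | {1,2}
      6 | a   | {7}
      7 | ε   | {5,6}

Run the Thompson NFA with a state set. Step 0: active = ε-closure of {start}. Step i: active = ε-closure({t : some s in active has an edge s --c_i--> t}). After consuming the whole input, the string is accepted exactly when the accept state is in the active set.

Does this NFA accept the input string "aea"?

Answer: ACCEPT

Derivation:
initial (ε-close {0}): {0,1,2}
'a' @ 1: {1,2,3,4,5,6}  [accepting]
'e' @ 2: {1,2,3,4,5,6}  [accepting]
'a' @ 3: {1,2,3,4,5,6,7}  [accepting]
end set {1,2,3,4,5,6,7} — state 1 in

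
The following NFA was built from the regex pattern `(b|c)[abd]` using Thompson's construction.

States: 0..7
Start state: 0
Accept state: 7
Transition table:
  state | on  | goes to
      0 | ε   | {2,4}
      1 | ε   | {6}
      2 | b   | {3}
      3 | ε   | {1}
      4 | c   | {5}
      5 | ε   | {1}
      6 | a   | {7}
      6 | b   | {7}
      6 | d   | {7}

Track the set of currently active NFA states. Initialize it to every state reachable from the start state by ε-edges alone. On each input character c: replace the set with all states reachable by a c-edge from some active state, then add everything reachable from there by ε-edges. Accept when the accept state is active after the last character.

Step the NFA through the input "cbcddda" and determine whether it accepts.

start: ε-closure({0}) = {0,2,4}
'c' @ 1: {1,5,6}
'b' @ 2: {7}  ✓accept
'c' @ 3: {}  — state set empty
rest 'ddda' ignored (set empty)
after full input: {}  (accept=7 not in)

Answer: REJECT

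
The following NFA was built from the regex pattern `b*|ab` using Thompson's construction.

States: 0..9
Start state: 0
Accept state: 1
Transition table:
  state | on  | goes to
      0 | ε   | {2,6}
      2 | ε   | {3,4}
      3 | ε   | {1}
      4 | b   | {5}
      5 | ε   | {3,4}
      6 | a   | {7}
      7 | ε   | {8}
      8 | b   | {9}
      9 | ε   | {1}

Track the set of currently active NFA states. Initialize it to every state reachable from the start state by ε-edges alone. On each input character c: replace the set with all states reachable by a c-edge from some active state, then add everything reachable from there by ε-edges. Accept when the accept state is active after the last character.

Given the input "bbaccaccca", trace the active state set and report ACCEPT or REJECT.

start: ε-closure({0}) = {0,1,2,3,4,6}
'b' @ 1: {1,3,4,5}  (accept∈set)
'b' @ 2: {1,3,4,5}  (accept∈set)
'a' @ 3: {}  — no active states
rest 'ccaccca' ignored (set empty)
end set {} — state 1 not in

Answer: REJECT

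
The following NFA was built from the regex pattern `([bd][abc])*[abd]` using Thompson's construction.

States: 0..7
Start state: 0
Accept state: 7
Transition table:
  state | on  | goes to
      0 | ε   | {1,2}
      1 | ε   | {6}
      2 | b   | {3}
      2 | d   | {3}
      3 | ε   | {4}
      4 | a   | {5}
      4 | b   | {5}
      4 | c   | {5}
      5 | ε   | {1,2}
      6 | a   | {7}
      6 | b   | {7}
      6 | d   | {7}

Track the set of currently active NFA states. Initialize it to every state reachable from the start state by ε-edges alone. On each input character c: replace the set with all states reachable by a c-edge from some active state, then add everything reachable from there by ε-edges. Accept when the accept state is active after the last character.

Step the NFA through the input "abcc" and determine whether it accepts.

Answer: REJECT

Steps:
S₀ = ε-closure({0}) = {0,1,2,6}
'a' @ 1: {7}  ✓accept
'b' @ 2: {}  — dead — no transitions
rest 'cc' ignored (set empty)
after full input: {}  (accept=7 not in)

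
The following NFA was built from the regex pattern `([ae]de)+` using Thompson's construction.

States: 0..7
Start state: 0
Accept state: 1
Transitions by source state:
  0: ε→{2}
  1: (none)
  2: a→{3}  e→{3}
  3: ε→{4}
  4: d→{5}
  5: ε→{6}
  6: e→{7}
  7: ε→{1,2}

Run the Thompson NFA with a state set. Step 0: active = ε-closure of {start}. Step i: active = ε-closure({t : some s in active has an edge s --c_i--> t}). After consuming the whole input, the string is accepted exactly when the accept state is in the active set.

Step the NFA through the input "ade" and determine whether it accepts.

initial (ε-close {0}): {0,2}
'a' @ 1: {3,4}
'd' @ 2: {5,6}
'e' @ 3: {1,2,7}  [accepting]
end set {1,2,7} — state 1 in

Answer: ACCEPT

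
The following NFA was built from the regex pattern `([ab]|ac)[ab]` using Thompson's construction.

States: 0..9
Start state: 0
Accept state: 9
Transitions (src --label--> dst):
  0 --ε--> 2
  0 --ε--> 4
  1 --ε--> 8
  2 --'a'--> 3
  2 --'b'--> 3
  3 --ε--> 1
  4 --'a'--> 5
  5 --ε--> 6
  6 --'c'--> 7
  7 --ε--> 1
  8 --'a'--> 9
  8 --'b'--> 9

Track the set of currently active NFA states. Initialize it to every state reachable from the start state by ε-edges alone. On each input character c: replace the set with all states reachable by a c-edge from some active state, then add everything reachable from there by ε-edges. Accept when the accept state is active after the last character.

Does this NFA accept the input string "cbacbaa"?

S₀ = ε-closure({0}) = {0,2,4}
'c' @ 1: {}  — state set empty
rest 'bacbaa' ignored (set empty)
after full input: {}  (accept=9 not in)

Answer: REJECT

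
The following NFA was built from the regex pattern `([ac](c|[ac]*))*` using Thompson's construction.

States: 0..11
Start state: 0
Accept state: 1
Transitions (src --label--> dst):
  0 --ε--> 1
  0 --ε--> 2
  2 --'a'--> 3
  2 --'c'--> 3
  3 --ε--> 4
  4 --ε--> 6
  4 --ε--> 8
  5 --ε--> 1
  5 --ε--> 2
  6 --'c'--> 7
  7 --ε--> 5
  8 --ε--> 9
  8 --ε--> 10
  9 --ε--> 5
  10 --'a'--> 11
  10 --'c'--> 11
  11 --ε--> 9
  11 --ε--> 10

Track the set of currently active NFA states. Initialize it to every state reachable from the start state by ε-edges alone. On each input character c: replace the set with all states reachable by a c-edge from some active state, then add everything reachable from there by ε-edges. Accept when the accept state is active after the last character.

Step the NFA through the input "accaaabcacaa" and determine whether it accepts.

S₀ = ε-closure({0}) = {0,1,2}
'a' @ 1: {1,2,3,4,5,6,8,9,10}  (accept∈set)
'c' @ 2: {1,2,3,4,5,6,7,8,9,10,11}  (accept∈set)
'c' @ 3: {1,2,3,4,5,6,7,8,9,10,11}  (accept∈set)
'a' @ 4: {1,2,3,4,5,6,8,9,10,11}  (accept∈set)
'a' @ 5: {1,2,3,4,5,6,8,9,10,11}  (accept∈set)
'a' @ 6: {1,2,3,4,5,6,8,9,10,11}  (accept∈set)
'b' @ 7: {}  — no active states
rest 'cacaa' ignored (set empty)
after full input: {}  (accept=1 not in)

Answer: REJECT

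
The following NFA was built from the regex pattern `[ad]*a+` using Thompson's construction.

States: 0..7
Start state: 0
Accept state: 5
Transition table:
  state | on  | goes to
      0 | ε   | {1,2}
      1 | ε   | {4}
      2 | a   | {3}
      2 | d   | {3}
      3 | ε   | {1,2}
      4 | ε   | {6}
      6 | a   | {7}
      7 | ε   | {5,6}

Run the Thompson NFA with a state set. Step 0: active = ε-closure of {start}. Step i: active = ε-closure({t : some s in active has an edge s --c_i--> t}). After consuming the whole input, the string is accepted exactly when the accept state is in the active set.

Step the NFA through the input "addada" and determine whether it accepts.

initial (ε-close {0}): {0,1,2,4,6}
'a' @ 1: {1,2,3,4,5,6,7}  (accept∈set)
'd' @ 2: {1,2,3,4,6}
'd' @ 3: {1,2,3,4,6}
'a' @ 4: {1,2,3,4,5,6,7}  (accept∈set)
'd' @ 5: {1,2,3,4,6}
'a' @ 6: {1,2,3,4,5,6,7}  (accept∈set)
end set {1,2,3,4,5,6,7} — state 5 in

Answer: ACCEPT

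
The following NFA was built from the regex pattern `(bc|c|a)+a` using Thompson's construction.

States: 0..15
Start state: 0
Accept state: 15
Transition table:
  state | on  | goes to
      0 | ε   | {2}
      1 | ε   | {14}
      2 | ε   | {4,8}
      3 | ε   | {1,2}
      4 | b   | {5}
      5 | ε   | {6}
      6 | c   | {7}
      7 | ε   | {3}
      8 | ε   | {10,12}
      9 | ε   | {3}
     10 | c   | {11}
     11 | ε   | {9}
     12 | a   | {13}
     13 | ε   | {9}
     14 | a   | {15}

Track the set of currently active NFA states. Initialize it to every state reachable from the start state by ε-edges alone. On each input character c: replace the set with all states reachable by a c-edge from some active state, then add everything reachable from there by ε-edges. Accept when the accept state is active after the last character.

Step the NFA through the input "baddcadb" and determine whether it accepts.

Answer: REJECT

Trace:
initial (ε-close {0}): {0,2,4,8,10,12}
'b' @ 1: {5,6}
'a' @ 2: {}  — state set empty
rest 'ddcadb' ignored (set empty)
end set {} — state 15 not in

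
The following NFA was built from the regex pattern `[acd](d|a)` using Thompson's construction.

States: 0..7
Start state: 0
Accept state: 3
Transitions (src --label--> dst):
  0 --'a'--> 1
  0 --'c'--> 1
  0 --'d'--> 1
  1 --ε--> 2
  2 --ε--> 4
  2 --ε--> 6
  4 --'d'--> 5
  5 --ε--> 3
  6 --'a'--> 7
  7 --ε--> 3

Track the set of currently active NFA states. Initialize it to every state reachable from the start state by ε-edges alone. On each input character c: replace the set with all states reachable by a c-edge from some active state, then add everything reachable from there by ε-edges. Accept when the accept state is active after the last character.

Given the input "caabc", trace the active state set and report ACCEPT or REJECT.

Answer: REJECT

Derivation:
S₀ = ε-closure({0}) = {0}
'c' @ 1: {1,2,4,6}
'a' @ 2: {3,7}  [accepting]
'a' @ 3: {}  — no active states
rest 'bc' ignored (set empty)
final: {}; accept 3 not in set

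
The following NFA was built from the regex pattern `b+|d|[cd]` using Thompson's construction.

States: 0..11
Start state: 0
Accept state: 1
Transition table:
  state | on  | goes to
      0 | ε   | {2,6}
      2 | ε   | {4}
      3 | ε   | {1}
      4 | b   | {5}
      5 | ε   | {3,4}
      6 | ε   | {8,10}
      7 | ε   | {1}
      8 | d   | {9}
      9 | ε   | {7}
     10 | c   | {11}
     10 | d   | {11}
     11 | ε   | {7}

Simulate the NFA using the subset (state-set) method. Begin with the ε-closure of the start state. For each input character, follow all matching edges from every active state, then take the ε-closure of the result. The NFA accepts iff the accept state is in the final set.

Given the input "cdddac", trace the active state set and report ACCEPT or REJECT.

start: ε-closure({0}) = {0,2,4,6,8,10}
'c' @ 1: {1,7,11}  ✓accept
'd' @ 2: {}  — dead — no transitions
rest 'ddac' ignored (set empty)
after full input: {}  (accept=1 not in)

Answer: REJECT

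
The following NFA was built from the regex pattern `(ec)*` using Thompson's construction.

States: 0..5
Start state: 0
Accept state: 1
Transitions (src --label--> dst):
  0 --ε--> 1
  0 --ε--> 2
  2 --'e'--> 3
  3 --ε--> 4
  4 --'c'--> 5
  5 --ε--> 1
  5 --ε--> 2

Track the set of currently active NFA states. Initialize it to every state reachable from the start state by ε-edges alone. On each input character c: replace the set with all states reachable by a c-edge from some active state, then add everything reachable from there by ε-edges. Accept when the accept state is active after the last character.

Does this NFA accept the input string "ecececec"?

Answer: ACCEPT

Trace:
start: ε-closure({0}) = {0,1,2}
'e' @ 1: {3,4}
'c' @ 2: {1,2,5}  (accept∈set)
'e' @ 3: {3,4}
'c' @ 4: {1,2,5}  (accept∈set)
'e' @ 5: {3,4}
'c' @ 6: {1,2,5}  (accept∈set)
'e' @ 7: {3,4}
'c' @ 8: {1,2,5}  (accept∈set)
final: {1,2,5}; accept 1 in set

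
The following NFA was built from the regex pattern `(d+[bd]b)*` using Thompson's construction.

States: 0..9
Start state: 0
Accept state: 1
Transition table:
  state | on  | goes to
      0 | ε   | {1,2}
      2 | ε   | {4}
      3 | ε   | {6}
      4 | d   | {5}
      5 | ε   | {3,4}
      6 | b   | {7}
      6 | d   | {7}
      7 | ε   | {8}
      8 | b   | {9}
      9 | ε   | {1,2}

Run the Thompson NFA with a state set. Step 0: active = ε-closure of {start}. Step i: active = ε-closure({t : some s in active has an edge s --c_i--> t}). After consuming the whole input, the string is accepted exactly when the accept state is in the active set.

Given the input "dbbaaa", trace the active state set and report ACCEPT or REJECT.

S₀ = ε-closure({0}) = {0,1,2,4}
'd' @ 1: {3,4,5,6}
'b' @ 2: {7,8}
'b' @ 3: {1,2,4,9}  ✓accept
'a' @ 4: {}  — no active states
rest 'aa' ignored (set empty)
after full input: {}  (accept=1 not in)

Answer: REJECT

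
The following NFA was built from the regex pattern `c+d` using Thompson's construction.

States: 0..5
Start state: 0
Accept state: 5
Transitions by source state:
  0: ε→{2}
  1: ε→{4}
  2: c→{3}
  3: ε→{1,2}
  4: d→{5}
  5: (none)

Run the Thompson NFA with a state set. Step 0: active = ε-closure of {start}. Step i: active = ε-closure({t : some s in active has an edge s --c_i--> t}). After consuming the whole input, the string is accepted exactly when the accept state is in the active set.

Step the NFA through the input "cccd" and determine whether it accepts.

start: ε-closure({0}) = {0,2}
'c' @ 1: {1,2,3,4}
'c' @ 2: {1,2,3,4}
'c' @ 3: {1,2,3,4}
'd' @ 4: {5}  [accepting]
end set {5} — state 5 in

Answer: ACCEPT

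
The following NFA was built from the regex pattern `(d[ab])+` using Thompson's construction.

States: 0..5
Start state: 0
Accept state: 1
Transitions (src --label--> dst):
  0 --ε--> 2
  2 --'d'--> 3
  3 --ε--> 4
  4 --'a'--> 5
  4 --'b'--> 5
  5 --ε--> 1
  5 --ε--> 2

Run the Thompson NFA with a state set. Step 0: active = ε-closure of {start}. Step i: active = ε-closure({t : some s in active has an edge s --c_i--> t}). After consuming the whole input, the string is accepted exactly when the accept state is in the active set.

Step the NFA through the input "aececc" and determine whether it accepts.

Answer: REJECT

Steps:
start: ε-closure({0}) = {0,2}
'a' @ 1: {}  — dead — no transitions
rest 'ececc' ignored (set empty)
end set {} — state 1 not in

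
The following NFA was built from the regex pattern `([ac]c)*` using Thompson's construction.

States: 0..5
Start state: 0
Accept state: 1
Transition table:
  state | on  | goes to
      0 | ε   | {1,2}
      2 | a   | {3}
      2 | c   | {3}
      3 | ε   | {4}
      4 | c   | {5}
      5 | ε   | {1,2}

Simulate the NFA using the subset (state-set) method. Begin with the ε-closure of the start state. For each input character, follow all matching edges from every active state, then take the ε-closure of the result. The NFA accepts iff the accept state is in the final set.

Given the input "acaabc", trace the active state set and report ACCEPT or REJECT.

initial (ε-close {0}): {0,1,2}
'a' @ 1: {3,4}
'c' @ 2: {1,2,5}  (accept∈set)
'a' @ 3: {3,4}
'a' @ 4: {}  — state set empty
rest 'bc' ignored (set empty)
end set {} — state 1 not in

Answer: REJECT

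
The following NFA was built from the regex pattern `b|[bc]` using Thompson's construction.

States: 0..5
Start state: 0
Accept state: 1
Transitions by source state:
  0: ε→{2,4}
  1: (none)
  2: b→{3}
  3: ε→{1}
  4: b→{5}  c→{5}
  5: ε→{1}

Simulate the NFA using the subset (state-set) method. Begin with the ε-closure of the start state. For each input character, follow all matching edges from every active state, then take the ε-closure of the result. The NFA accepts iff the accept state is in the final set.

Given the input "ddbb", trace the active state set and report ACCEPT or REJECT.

Answer: REJECT

Steps:
initial (ε-close {0}): {0,2,4}
'd' @ 1: {}  — dead — no transitions
rest 'dbb' ignored (set empty)
final: {}; accept 1 not in set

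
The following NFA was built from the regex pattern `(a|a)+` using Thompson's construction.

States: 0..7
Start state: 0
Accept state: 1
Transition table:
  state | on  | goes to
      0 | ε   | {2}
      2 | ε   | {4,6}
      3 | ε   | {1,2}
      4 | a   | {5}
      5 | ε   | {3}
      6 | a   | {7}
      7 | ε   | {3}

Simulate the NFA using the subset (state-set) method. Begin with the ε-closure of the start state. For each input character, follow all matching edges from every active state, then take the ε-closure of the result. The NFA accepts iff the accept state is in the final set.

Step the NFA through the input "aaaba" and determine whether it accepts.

initial (ε-close {0}): {0,2,4,6}
'a' @ 1: {1,2,3,4,5,6,7}  (accept∈set)
'a' @ 2: {1,2,3,4,5,6,7}  (accept∈set)
'a' @ 3: {1,2,3,4,5,6,7}  (accept∈set)
'b' @ 4: {}  — state set empty
rest 'a' ignored (set empty)
final: {}; accept 1 not in set

Answer: REJECT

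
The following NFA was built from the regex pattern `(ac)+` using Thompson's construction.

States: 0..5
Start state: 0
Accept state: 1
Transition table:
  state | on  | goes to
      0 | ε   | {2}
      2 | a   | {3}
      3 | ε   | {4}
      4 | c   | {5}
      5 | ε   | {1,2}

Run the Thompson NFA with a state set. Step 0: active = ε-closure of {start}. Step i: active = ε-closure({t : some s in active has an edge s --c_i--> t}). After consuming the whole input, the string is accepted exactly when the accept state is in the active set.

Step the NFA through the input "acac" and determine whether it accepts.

Answer: ACCEPT

Derivation:
initial (ε-close {0}): {0,2}
'a' @ 1: {3,4}
'c' @ 2: {1,2,5}  [accepting]
'a' @ 3: {3,4}
'c' @ 4: {1,2,5}  [accepting]
after full input: {1,2,5}  (accept=1 in)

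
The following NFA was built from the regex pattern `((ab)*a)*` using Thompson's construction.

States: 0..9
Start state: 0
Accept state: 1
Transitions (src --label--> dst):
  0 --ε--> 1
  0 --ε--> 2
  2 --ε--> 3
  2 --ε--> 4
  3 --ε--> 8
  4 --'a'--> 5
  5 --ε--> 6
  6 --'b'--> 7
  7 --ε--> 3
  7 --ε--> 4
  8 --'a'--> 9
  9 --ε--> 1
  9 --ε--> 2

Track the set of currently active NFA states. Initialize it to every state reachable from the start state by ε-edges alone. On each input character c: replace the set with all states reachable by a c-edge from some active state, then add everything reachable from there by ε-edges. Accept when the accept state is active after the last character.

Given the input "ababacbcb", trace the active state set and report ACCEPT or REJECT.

Answer: REJECT

Steps:
start: ε-closure({0}) = {0,1,2,3,4,8}
'a' @ 1: {1,2,3,4,5,6,8,9}  (accept∈set)
'b' @ 2: {3,4,7,8}
'a' @ 3: {1,2,3,4,5,6,8,9}  (accept∈set)
'b' @ 4: {3,4,7,8}
'a' @ 5: {1,2,3,4,5,6,8,9}  (accept∈set)
'c' @ 6: {}  — state set empty
rest 'bcb' ignored (set empty)
final: {}; accept 1 not in set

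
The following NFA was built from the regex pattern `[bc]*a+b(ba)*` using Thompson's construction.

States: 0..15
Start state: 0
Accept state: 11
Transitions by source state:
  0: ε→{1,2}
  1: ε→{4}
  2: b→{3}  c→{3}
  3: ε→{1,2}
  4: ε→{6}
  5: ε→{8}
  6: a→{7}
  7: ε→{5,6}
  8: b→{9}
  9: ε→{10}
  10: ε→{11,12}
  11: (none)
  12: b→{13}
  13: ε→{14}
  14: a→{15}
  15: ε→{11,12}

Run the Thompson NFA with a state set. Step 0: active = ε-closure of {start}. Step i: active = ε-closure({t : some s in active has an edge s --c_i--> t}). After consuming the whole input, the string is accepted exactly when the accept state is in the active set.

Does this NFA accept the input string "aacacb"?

Answer: REJECT

Trace:
start: ε-closure({0}) = {0,1,2,4,6}
'a' @ 1: {5,6,7,8}
'a' @ 2: {5,6,7,8}
'c' @ 3: {}  — state set empty
rest 'acb' ignored (set empty)
after full input: {}  (accept=11 not in)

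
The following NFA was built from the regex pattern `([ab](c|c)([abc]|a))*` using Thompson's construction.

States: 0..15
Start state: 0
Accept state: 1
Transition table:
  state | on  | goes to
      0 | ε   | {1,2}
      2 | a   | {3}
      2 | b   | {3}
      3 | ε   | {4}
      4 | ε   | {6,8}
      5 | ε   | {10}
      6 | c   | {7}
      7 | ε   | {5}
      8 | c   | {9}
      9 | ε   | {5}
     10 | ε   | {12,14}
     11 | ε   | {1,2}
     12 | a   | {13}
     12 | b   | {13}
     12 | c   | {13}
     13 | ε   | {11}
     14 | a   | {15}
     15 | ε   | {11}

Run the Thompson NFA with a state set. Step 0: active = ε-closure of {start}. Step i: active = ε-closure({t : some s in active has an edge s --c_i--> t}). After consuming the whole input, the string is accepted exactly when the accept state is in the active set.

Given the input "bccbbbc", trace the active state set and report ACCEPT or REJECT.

initial (ε-close {0}): {0,1,2}
'b' @ 1: {3,4,6,8}
'c' @ 2: {5,7,9,10,12,14}
'c' @ 3: {1,2,11,13}  ✓accept
'b' @ 4: {3,4,6,8}
'b' @ 5: {}  — state set empty
rest 'bc' ignored (set empty)
end set {} — state 1 not in

Answer: REJECT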